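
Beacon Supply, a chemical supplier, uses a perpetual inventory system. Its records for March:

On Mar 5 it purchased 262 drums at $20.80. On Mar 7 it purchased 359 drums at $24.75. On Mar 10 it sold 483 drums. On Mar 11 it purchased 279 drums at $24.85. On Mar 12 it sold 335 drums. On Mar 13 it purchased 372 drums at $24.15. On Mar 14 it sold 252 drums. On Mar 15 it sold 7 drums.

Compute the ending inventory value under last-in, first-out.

Ending inventory = $4,434.55

Mar 10, 483 sold [LIFO — newest first]: 359 @ $24.75 + 124 @ $20.80 = $11,464.45
Mar 12, 335 sold [LIFO — newest first]: 279 @ $24.85 + 56 @ $20.80 = $8,097.95
Mar 14, 252 sold [LIFO — newest first]: 252 @ $24.15 = $6,085.80
Mar 15, 7 sold [LIFO — newest first]: 7 @ $24.15 = $169.05
Total COGS = $11,464.45 + $8,097.95 + $6,085.80 + $169.05 = $25,817.25
Ending inventory: 82 @ $20.80 + 113 @ $24.15 = $4,434.55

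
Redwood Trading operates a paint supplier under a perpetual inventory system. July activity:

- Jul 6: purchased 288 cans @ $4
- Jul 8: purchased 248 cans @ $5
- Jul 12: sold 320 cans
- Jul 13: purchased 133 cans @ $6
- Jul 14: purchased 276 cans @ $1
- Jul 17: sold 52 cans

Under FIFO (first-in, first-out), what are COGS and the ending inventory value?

Jul 12, 320 sold [FIFO — oldest first]: 288 @ $4 + 32 @ $5 = $1,312
Jul 17, 52 sold [FIFO — oldest first]: 52 @ $5 = $260
Total COGS = $1,312 + $260 = $1,572
Ending inventory: 164 @ $5 + 133 @ $6 + 276 @ $1 = $1,894
Check: goods available $3,466 = COGS $1,572 + ending $1,894

COGS = $1,572; ending inventory = $1,894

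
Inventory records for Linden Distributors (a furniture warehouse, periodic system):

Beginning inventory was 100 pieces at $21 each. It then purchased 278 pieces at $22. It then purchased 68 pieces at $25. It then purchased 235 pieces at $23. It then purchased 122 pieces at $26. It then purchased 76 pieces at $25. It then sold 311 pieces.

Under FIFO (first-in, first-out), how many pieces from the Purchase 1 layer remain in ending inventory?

67

Sale 1 (311) [FIFO — oldest first]: 100 @ $21 + 211 @ $22 = $6,742
Ending inventory: 67 @ $22 + 68 @ $25 + 235 @ $23 + 122 @ $26 + 76 @ $25 = $13,651
Check: goods available $20,393 = COGS $6,742 + ending $13,651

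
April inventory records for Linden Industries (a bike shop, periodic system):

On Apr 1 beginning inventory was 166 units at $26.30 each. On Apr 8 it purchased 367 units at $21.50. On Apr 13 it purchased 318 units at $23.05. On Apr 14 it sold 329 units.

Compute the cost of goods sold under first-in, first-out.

Apr 14, 329 sold [FIFO — oldest first]: 166 @ $26.30 + 163 @ $21.50 = $7,870.30
Ending inventory: 204 @ $21.50 + 318 @ $23.05 = $11,715.90

COGS = $7,870.30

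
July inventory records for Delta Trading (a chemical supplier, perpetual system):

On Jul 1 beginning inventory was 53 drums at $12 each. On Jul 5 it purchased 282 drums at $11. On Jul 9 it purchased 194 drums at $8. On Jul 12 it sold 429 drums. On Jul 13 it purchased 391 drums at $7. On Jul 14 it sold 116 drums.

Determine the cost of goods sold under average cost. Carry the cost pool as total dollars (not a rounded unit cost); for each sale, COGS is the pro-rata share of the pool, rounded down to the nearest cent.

After Jul 1: 53 on hand, pool $636.00 (≈ $12.0000 each)
After Jul 5: 335 on hand, pool $3,738.00 (≈ $11.1582 each)
After Jul 9: 529 on hand, pool $5,290.00 (≈ $10.0000 each)
Jul 12, sell 429: 429/529 × $5,290.00 → $4,290.00
After Jul 13: 491 on hand, pool $3,737.00 (≈ $7.6110 each)
Jul 14, sell 116: 116/491 × $3,737.00 → $882.87
Total COGS = $4,290.00 + $882.87 = $5,172.87
Ending inventory (cost pool remaining) = $2,854.13
Check: goods available $8,027.00 = COGS $5,172.87 + ending $2,854.13

COGS = $5,172.87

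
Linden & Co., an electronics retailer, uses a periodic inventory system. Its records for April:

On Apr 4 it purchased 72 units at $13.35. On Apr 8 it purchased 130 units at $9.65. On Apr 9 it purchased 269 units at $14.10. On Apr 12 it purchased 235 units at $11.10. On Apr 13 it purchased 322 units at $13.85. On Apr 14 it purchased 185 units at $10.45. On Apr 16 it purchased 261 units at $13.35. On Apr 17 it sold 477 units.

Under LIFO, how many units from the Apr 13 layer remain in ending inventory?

291

Apr 17, 477 sold [LIFO — newest first]: 261 @ $13.35 + 185 @ $10.45 + 31 @ $13.85 = $5,846.95
Ending inventory: 72 @ $13.35 + 130 @ $9.65 + 269 @ $14.10 + 235 @ $11.10 + 291 @ $13.85 = $12,647.45
Check: goods available $18,494.40 = COGS $5,846.95 + ending $12,647.45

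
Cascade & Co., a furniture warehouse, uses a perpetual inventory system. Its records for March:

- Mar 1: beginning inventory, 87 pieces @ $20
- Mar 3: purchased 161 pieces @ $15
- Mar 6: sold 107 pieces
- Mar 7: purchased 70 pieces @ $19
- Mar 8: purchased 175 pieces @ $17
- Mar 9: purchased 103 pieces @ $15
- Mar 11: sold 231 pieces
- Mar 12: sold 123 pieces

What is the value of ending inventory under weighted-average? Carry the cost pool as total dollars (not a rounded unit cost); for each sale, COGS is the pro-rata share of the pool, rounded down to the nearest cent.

Ending inventory = $2,267.21

After Mar 1: 87 on hand, pool $1,740.00 (≈ $20.0000 each)
After Mar 3: 248 on hand, pool $4,155.00 (≈ $16.7540 each)
Mar 6, sell 107: 107/248 × $4,155.00 → $1,792.68
After Mar 7: 211 on hand, pool $3,692.32 (≈ $17.4991 each)
After Mar 8: 386 on hand, pool $6,667.32 (≈ $17.2728 each)
After Mar 9: 489 on hand, pool $8,212.32 (≈ $16.7941 each)
Mar 11, sell 231: 231/489 × $8,212.32 → $3,879.43
Mar 12, sell 123: 123/258 × $4,332.89 → $2,065.68
Total COGS = $1,792.68 + $3,879.43 + $2,065.68 = $7,737.79
Ending inventory (cost pool remaining) = $2,267.21
Check: goods available $10,005.00 = COGS $7,737.79 + ending $2,267.21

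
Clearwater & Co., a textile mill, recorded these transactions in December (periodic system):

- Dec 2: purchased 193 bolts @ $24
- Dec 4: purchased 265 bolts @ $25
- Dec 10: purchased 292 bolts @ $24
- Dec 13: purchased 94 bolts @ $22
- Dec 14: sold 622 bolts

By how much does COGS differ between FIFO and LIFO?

$217

FIFO COGS: 193 @ $24 + 265 @ $25 + 164 @ $24 = $15,193
LIFO COGS: 94 @ $22 + 292 @ $24 + 236 @ $25 = $14,976
Difference = |$15,193 − $14,976| = $217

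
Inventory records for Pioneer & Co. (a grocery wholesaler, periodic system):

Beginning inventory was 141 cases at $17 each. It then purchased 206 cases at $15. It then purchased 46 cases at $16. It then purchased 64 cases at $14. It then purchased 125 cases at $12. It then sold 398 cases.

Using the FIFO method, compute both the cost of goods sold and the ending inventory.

Sale 1 (398) [FIFO — oldest first]: 141 @ $17 + 206 @ $15 + 46 @ $16 + 5 @ $14 = $6,293
Ending inventory: 59 @ $14 + 125 @ $12 = $2,326

COGS = $6,293; ending inventory = $2,326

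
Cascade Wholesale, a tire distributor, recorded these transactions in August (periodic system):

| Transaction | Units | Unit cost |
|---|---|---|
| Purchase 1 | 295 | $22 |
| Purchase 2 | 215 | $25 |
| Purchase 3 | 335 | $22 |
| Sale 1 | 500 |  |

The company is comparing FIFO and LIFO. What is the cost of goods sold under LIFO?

COGS = $11,495

FIFO COGS: 295 @ $22 + 205 @ $25 = $11,615
LIFO COGS: 335 @ $22 + 165 @ $25 = $11,495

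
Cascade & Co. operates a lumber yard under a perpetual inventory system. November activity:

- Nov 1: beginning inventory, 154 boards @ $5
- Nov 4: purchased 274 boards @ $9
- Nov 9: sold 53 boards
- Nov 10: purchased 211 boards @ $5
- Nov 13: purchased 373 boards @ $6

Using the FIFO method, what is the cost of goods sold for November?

COGS = $265

Nov 9, 53 sold [FIFO — oldest first]: 53 @ $5 = $265
Ending inventory: 101 @ $5 + 274 @ $9 + 211 @ $5 + 373 @ $6 = $6,264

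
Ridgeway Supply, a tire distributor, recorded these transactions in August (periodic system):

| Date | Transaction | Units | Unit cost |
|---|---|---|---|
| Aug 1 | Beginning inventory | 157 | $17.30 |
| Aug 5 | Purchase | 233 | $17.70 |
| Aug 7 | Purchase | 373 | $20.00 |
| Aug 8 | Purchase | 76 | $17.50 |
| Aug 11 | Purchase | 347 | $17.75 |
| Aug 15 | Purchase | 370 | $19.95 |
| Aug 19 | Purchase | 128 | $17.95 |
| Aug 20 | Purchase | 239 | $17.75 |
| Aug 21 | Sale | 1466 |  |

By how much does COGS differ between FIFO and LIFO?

FIFO COGS: 157 @ $17.30 + 233 @ $17.70 + 373 @ $20.00 + 76 @ $17.50 + 347 @ $17.75 + 280 @ $19.95 = $27,375.45
LIFO COGS: 239 @ $17.75 + 128 @ $17.95 + 370 @ $19.95 + 347 @ $17.75 + 76 @ $17.50 + 306 @ $20.00 = $27,530.60
Difference = |$27,375.45 − $27,530.60| = $155.15

$155.15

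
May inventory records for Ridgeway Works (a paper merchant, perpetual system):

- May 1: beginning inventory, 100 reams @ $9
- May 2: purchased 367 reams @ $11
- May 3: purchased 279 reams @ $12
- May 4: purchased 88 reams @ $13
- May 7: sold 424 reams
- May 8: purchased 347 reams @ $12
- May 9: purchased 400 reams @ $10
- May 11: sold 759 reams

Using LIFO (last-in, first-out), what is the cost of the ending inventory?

Ending inventory = $4,178

May 7, 424 sold [LIFO — newest first]: 88 @ $13 + 279 @ $12 + 57 @ $11 = $5,119
May 11, 759 sold [LIFO — newest first]: 400 @ $10 + 347 @ $12 + 12 @ $11 = $8,296
Total COGS = $5,119 + $8,296 = $13,415
Ending inventory: 100 @ $9 + 298 @ $11 = $4,178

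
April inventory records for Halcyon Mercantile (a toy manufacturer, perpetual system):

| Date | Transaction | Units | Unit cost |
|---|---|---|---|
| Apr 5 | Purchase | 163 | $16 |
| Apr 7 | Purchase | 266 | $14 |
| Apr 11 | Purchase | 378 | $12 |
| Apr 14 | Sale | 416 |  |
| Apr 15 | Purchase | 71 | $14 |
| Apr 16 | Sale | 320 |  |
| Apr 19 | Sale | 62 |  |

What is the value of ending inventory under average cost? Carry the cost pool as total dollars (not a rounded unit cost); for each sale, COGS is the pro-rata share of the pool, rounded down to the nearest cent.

After Apr 5: 163 on hand, pool $2,608.00 (≈ $16.0000 each)
After Apr 7: 429 on hand, pool $6,332.00 (≈ $14.7599 each)
After Apr 11: 807 on hand, pool $10,868.00 (≈ $13.4672 each)
Apr 14, sell 416: 416/807 × $10,868.00 → $5,602.33
After Apr 15: 462 on hand, pool $6,259.67 (≈ $13.5491 each)
Apr 16, sell 320: 320/462 × $6,259.67 → $4,335.70
Apr 19, sell 62: 62/142 × $1,923.97 → $840.04
Total COGS = $5,602.33 + $4,335.70 + $840.04 = $10,778.07
Ending inventory (cost pool remaining) = $1,083.93

Ending inventory = $1,083.93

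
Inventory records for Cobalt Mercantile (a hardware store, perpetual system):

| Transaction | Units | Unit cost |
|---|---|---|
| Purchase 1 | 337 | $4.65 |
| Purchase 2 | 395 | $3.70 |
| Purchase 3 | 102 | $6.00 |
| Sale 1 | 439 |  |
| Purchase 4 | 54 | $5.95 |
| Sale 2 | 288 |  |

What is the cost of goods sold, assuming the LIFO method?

COGS = $3,213.20

Sale 1 (439) [LIFO — newest first]: 102 @ $6.00 + 337 @ $3.70 = $1,858.90
Sale 2 (288) [LIFO — newest first]: 54 @ $5.95 + 58 @ $3.70 + 176 @ $4.65 = $1,354.30
Total COGS = $1,858.90 + $1,354.30 = $3,213.20
Ending inventory: 161 @ $4.65 = $748.65
Check: goods available $3,961.85 = COGS $3,213.20 + ending $748.65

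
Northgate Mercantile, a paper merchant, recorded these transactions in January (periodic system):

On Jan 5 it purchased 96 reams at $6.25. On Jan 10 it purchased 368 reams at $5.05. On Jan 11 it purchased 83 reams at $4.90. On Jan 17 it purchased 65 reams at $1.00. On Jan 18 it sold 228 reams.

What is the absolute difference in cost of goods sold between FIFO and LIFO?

FIFO COGS: 96 @ $6.25 + 132 @ $5.05 = $1,266.60
LIFO COGS: 65 @ $1.00 + 83 @ $4.90 + 80 @ $5.05 = $875.70
Difference = |$1,266.60 − $875.70| = $390.90

$390.90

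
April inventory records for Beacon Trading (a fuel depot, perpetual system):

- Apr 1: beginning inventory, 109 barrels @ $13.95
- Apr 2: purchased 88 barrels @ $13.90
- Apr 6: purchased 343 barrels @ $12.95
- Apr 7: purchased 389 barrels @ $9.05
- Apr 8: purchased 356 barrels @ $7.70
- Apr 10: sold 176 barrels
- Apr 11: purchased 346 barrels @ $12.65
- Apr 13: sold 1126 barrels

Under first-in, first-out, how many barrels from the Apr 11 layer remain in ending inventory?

329

Apr 10, 176 sold [FIFO — oldest first]: 109 @ $13.95 + 67 @ $13.90 = $2,451.85
Apr 13, 1126 sold [FIFO — oldest first]: 21 @ $13.90 + 343 @ $12.95 + 389 @ $9.05 + 356 @ $7.70 + 17 @ $12.65 = $11,210.45
Total COGS = $2,451.85 + $11,210.45 = $13,662.30
Ending inventory: 329 @ $12.65 = $4,161.85
Check: goods available $17,824.15 = COGS $13,662.30 + ending $4,161.85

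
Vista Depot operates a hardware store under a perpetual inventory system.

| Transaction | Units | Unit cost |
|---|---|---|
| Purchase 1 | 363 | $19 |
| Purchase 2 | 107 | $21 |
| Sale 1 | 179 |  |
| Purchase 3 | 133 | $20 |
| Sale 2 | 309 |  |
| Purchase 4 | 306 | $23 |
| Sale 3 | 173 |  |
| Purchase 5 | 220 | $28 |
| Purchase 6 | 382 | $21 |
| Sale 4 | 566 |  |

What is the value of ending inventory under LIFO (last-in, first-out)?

Ending inventory = $6,252

Sale 1 (179) [LIFO — newest first]: 107 @ $21 + 72 @ $19 = $3,615
Sale 2 (309) [LIFO — newest first]: 133 @ $20 + 176 @ $19 = $6,004
Sale 3 (173) [LIFO — newest first]: 173 @ $23 = $3,979
Sale 4 (566) [LIFO — newest first]: 382 @ $21 + 184 @ $28 = $13,174
Total COGS = $3,615 + $6,004 + $3,979 + $13,174 = $26,772
Ending inventory: 115 @ $19 + 133 @ $23 + 36 @ $28 = $6,252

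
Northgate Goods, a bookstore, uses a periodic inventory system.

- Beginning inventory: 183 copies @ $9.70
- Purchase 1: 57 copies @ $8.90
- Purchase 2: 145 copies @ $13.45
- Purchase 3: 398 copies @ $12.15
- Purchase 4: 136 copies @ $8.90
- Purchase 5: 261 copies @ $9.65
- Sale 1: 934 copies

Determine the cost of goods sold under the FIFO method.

COGS = $10,423.50

Sale 1 (934) [FIFO — oldest first]: 183 @ $9.70 + 57 @ $8.90 + 145 @ $13.45 + 398 @ $12.15 + 136 @ $8.90 + 15 @ $9.65 = $10,423.50
Ending inventory: 246 @ $9.65 = $2,373.90
Check: goods available $12,797.40 = COGS $10,423.50 + ending $2,373.90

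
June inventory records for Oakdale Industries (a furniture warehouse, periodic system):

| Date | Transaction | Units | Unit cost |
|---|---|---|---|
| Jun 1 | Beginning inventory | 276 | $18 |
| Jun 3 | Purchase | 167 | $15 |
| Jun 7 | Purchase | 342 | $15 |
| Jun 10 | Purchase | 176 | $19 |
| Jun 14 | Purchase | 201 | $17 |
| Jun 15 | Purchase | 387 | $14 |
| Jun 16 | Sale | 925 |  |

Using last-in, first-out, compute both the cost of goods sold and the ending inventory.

COGS = $14,594; ending inventory = $10,188

Jun 16, 925 sold [LIFO — newest first]: 387 @ $14 + 201 @ $17 + 176 @ $19 + 161 @ $15 = $14,594
Ending inventory: 276 @ $18 + 167 @ $15 + 181 @ $15 = $10,188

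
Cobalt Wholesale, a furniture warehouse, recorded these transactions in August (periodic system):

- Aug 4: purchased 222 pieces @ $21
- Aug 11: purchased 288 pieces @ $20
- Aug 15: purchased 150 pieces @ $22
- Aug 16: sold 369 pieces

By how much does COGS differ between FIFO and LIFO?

$78

FIFO COGS: 222 @ $21 + 147 @ $20 = $7,602
LIFO COGS: 150 @ $22 + 219 @ $20 = $7,680
Difference = |$7,602 − $7,680| = $78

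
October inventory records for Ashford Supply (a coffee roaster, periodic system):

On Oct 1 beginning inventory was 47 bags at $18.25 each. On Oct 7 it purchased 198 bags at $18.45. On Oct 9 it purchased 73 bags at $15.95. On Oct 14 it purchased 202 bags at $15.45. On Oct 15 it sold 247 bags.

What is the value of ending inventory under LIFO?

Oct 15, 247 sold [LIFO — newest first]: 202 @ $15.45 + 45 @ $15.95 = $3,838.65
Ending inventory: 47 @ $18.25 + 198 @ $18.45 + 28 @ $15.95 = $4,957.45
Check: goods available $8,796.10 = COGS $3,838.65 + ending $4,957.45

Ending inventory = $4,957.45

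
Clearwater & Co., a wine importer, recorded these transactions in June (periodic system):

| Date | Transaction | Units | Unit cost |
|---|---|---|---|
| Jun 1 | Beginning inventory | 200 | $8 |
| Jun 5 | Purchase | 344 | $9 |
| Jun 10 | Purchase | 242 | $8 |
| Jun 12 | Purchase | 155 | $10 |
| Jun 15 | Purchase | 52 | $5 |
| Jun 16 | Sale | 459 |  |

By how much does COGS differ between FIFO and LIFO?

FIFO COGS: 200 @ $8 + 259 @ $9 = $3,931
LIFO COGS: 52 @ $5 + 155 @ $10 + 242 @ $8 + 10 @ $9 = $3,836
Difference = |$3,931 − $3,836| = $95

$95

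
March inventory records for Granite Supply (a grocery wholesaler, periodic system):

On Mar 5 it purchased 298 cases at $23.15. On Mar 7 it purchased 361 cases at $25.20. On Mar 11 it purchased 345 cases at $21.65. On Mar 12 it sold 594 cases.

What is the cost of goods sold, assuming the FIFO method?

COGS = $14,357.90

Mar 12, 594 sold [FIFO — oldest first]: 298 @ $23.15 + 296 @ $25.20 = $14,357.90
Ending inventory: 65 @ $25.20 + 345 @ $21.65 = $9,107.25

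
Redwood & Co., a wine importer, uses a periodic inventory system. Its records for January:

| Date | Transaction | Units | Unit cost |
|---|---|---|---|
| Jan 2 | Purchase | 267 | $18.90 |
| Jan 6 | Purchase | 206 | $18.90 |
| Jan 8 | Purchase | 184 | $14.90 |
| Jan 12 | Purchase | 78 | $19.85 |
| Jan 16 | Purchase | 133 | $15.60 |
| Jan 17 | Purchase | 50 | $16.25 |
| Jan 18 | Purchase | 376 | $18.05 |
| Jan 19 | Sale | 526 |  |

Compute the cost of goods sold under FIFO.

COGS = $9,729.40

Jan 19, 526 sold [FIFO — oldest first]: 267 @ $18.90 + 206 @ $18.90 + 53 @ $14.90 = $9,729.40
Ending inventory: 131 @ $14.90 + 78 @ $19.85 + 133 @ $15.60 + 50 @ $16.25 + 376 @ $18.05 = $13,174.30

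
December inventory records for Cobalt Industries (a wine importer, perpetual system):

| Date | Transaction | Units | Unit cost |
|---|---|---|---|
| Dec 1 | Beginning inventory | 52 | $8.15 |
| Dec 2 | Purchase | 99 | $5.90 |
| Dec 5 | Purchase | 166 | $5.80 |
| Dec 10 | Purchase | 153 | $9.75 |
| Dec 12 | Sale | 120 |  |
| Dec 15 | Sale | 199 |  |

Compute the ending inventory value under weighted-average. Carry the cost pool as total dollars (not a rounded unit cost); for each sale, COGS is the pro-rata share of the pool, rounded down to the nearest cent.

After Dec 1: 52 on hand, pool $423.80 (≈ $8.1500 each)
After Dec 2: 151 on hand, pool $1,007.90 (≈ $6.6748 each)
After Dec 5: 317 on hand, pool $1,970.70 (≈ $6.2167 each)
After Dec 10: 470 on hand, pool $3,462.45 (≈ $7.3669 each)
Dec 12, sell 120: 120/470 × $3,462.45 → $884.02
Dec 15, sell 199: 199/350 × $2,578.43 → $1,466.02
Total COGS = $884.02 + $1,466.02 = $2,350.04
Ending inventory (cost pool remaining) = $1,112.41

Ending inventory = $1,112.41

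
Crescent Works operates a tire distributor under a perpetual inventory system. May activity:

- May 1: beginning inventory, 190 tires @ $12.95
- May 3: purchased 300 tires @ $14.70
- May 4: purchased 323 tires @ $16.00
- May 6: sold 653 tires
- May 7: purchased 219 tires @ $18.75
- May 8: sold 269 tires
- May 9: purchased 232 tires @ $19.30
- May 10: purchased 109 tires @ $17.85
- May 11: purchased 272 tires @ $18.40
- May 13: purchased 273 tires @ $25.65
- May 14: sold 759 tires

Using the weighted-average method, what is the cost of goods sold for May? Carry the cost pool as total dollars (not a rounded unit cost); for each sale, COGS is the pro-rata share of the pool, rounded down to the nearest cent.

After May 1: 190 on hand, pool $2,460.50 (≈ $12.9500 each)
After May 3: 490 on hand, pool $6,870.50 (≈ $14.0214 each)
After May 4: 813 on hand, pool $12,038.50 (≈ $14.8075 each)
May 6, sell 653: 653/813 × $12,038.50 → $9,669.29
After May 7: 379 on hand, pool $6,475.46 (≈ $17.0856 each)
May 8, sell 269: 269/379 × $6,475.46 → $4,596.03
After May 9: 342 on hand, pool $6,357.03 (≈ $18.5878 each)
After May 10: 451 on hand, pool $8,302.68 (≈ $18.4095 each)
After May 11: 723 on hand, pool $13,307.48 (≈ $18.4059 each)
After May 13: 996 on hand, pool $20,309.93 (≈ $20.3915 each)
May 14, sell 759: 759/996 × $20,309.93 → $15,477.14
Total COGS = $9,669.29 + $4,596.03 + $15,477.14 = $29,742.46
Ending inventory (cost pool remaining) = $4,832.79
Check: goods available $34,575.25 = COGS $29,742.46 + ending $4,832.79

COGS = $29,742.46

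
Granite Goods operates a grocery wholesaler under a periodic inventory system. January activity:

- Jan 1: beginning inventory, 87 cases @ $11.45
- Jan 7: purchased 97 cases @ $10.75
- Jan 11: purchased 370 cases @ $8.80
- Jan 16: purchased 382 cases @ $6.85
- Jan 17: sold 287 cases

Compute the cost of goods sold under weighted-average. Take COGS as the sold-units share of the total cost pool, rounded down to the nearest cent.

Jan 17, sell 287: 287/936 × $7,911.60 → $2,425.88
Ending inventory (cost pool remaining) = $5,485.72
Check: goods available $7,911.60 = COGS $2,425.88 + ending $5,485.72

COGS = $2,425.88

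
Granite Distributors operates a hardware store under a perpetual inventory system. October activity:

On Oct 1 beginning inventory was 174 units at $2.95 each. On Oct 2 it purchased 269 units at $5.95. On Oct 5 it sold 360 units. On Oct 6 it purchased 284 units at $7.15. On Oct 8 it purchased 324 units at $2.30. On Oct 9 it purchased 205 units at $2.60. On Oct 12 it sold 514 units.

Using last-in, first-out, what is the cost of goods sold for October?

Oct 5, 360 sold [LIFO — newest first]: 269 @ $5.95 + 91 @ $2.95 = $1,869.00
Oct 12, 514 sold [LIFO — newest first]: 205 @ $2.60 + 309 @ $2.30 = $1,243.70
Total COGS = $1,869.00 + $1,243.70 = $3,112.70
Ending inventory: 83 @ $2.95 + 284 @ $7.15 + 15 @ $2.30 = $2,309.95

COGS = $3,112.70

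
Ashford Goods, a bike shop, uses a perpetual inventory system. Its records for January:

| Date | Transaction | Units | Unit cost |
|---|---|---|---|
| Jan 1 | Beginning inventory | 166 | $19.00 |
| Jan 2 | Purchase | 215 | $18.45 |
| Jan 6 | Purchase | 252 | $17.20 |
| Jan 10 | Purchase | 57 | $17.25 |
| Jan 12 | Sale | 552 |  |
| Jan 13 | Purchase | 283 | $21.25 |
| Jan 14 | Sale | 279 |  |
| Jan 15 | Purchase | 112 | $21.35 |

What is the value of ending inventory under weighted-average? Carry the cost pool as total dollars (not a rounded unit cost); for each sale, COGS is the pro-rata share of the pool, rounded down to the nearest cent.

After Jan 1: 166 on hand, pool $3,154.00 (≈ $19.0000 each)
After Jan 2: 381 on hand, pool $7,120.75 (≈ $18.6896 each)
After Jan 6: 633 on hand, pool $11,455.15 (≈ $18.0966 each)
After Jan 10: 690 on hand, pool $12,438.40 (≈ $18.0267 each)
Jan 12, sell 552: 552/690 × $12,438.40 → $9,950.72
After Jan 13: 421 on hand, pool $8,501.43 (≈ $20.1934 each)
Jan 14, sell 279: 279/421 × $8,501.43 → $5,633.96
After Jan 15: 254 on hand, pool $5,258.67 (≈ $20.7034 each)
Total COGS = $9,950.72 + $5,633.96 = $15,584.68
Ending inventory (cost pool remaining) = $5,258.67

Ending inventory = $5,258.67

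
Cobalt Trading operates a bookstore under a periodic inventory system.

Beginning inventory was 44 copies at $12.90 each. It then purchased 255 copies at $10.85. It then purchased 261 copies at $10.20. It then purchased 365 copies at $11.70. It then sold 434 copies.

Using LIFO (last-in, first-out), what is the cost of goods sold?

COGS = $4,974.30

Sale 1 (434) [LIFO — newest first]: 365 @ $11.70 + 69 @ $10.20 = $4,974.30
Ending inventory: 44 @ $12.90 + 255 @ $10.85 + 192 @ $10.20 = $5,292.75
Check: goods available $10,267.05 = COGS $4,974.30 + ending $5,292.75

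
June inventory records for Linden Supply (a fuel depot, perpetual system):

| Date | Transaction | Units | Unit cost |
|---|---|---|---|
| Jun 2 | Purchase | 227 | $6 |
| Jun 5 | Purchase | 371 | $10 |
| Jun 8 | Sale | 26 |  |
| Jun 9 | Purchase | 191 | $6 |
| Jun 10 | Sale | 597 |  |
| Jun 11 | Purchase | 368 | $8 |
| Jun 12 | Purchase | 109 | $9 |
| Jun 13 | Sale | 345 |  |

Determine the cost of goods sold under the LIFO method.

COGS = $8,091

Jun 8, 26 sold [LIFO — newest first]: 26 @ $10 = $260
Jun 10, 597 sold [LIFO — newest first]: 191 @ $6 + 345 @ $10 + 61 @ $6 = $4,962
Jun 13, 345 sold [LIFO — newest first]: 109 @ $9 + 236 @ $8 = $2,869
Total COGS = $260 + $4,962 + $2,869 = $8,091
Ending inventory: 166 @ $6 + 132 @ $8 = $2,052
Check: goods available $10,143 = COGS $8,091 + ending $2,052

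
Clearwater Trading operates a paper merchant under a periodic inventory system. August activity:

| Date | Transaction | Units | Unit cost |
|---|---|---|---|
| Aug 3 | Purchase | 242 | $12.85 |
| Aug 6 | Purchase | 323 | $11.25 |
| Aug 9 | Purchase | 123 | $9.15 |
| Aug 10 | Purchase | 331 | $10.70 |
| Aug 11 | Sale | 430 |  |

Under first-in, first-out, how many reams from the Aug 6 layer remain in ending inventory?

Aug 11, 430 sold [FIFO — oldest first]: 242 @ $12.85 + 188 @ $11.25 = $5,224.70
Ending inventory: 135 @ $11.25 + 123 @ $9.15 + 331 @ $10.70 = $6,185.90

135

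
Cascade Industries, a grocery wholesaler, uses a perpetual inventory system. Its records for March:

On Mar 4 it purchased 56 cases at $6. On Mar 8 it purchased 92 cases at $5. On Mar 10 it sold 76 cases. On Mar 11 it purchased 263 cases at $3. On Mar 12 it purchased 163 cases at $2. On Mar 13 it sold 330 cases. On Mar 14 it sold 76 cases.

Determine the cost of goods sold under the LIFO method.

COGS = $1,435

Mar 10, 76 sold [LIFO — newest first]: 76 @ $5 = $380
Mar 13, 330 sold [LIFO — newest first]: 163 @ $2 + 167 @ $3 = $827
Mar 14, 76 sold [LIFO — newest first]: 76 @ $3 = $228
Total COGS = $380 + $827 + $228 = $1,435
Ending inventory: 56 @ $6 + 16 @ $5 + 20 @ $3 = $476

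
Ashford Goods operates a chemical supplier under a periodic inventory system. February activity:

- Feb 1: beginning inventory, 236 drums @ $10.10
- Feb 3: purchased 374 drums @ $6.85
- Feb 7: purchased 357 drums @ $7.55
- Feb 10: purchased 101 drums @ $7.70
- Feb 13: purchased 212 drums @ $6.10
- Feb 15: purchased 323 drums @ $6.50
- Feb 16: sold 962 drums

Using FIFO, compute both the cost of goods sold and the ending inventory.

COGS = $7,603.10; ending inventory = $4,208.15

Feb 16, 962 sold [FIFO — oldest first]: 236 @ $10.10 + 374 @ $6.85 + 352 @ $7.55 = $7,603.10
Ending inventory: 5 @ $7.55 + 101 @ $7.70 + 212 @ $6.10 + 323 @ $6.50 = $4,208.15
Check: goods available $11,811.25 = COGS $7,603.10 + ending $4,208.15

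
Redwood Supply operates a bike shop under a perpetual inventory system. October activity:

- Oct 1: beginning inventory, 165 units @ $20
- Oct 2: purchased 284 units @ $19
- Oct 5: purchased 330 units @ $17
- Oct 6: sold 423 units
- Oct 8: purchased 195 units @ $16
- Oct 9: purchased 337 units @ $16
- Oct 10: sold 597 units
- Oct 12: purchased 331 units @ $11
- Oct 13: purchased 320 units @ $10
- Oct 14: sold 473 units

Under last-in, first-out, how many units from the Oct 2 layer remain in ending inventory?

126

Oct 6, 423 sold [LIFO — newest first]: 330 @ $17 + 93 @ $19 = $7,377
Oct 10, 597 sold [LIFO — newest first]: 337 @ $16 + 195 @ $16 + 65 @ $19 = $9,747
Oct 14, 473 sold [LIFO — newest first]: 320 @ $10 + 153 @ $11 = $4,883
Total COGS = $7,377 + $9,747 + $4,883 = $22,007
Ending inventory: 165 @ $20 + 126 @ $19 + 178 @ $11 = $7,652
Check: goods available $29,659 = COGS $22,007 + ending $7,652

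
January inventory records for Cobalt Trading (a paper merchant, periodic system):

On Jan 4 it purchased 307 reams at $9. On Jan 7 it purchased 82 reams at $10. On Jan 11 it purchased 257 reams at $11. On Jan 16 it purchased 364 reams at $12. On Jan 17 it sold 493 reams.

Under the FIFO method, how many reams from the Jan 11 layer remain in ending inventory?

153

Jan 17, 493 sold [FIFO — oldest first]: 307 @ $9 + 82 @ $10 + 104 @ $11 = $4,727
Ending inventory: 153 @ $11 + 364 @ $12 = $6,051
Check: goods available $10,778 = COGS $4,727 + ending $6,051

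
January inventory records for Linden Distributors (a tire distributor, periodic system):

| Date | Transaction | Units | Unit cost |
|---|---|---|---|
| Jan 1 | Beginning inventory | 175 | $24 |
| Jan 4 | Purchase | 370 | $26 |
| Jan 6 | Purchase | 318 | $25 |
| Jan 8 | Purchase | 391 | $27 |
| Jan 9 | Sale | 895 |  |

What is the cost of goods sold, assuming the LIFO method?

COGS = $23,343

Jan 9, 895 sold [LIFO — newest first]: 391 @ $27 + 318 @ $25 + 186 @ $26 = $23,343
Ending inventory: 175 @ $24 + 184 @ $26 = $8,984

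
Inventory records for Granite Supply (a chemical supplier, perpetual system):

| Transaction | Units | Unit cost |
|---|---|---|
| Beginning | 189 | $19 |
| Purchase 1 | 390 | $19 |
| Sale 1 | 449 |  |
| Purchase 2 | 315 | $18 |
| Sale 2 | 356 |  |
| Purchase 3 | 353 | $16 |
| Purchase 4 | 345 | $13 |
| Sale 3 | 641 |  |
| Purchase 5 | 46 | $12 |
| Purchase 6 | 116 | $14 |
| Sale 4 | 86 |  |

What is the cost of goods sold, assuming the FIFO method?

Sale 1 (449) [FIFO — oldest first]: 189 @ $19 + 260 @ $19 = $8,531
Sale 2 (356) [FIFO — oldest first]: 130 @ $19 + 226 @ $18 = $6,538
Sale 3 (641) [FIFO — oldest first]: 89 @ $18 + 353 @ $16 + 199 @ $13 = $9,837
Sale 4 (86) [FIFO — oldest first]: 86 @ $13 = $1,118
Total COGS = $8,531 + $6,538 + $9,837 + $1,118 = $26,024
Ending inventory: 60 @ $13 + 46 @ $12 + 116 @ $14 = $2,956

COGS = $26,024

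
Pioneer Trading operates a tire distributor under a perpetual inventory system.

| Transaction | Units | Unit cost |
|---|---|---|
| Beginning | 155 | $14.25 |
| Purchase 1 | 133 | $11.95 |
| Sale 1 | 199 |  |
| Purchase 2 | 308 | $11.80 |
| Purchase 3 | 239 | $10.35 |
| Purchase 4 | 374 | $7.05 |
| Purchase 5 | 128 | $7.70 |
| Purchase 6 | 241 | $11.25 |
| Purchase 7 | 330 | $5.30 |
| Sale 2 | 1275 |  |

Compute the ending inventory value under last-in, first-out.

Ending inventory = $5,285.60

Sale 1 (199) [LIFO — newest first]: 133 @ $11.95 + 66 @ $14.25 = $2,529.85
Sale 2 (1275) [LIFO — newest first]: 330 @ $5.30 + 241 @ $11.25 + 128 @ $7.70 + 374 @ $7.05 + 202 @ $10.35 = $10,173.25
Total COGS = $2,529.85 + $10,173.25 = $12,703.10
Ending inventory: 89 @ $14.25 + 308 @ $11.80 + 37 @ $10.35 = $5,285.60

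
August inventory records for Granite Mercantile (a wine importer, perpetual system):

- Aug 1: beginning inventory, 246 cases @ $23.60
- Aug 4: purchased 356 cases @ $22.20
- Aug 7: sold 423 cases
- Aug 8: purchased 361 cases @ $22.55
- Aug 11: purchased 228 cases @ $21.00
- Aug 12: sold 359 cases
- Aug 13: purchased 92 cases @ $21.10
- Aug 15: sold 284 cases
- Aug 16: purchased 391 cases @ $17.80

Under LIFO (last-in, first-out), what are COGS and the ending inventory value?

COGS = $23,497.25; ending inventory = $12,041.10

Aug 7, 423 sold [LIFO — newest first]: 356 @ $22.20 + 67 @ $23.60 = $9,484.40
Aug 12, 359 sold [LIFO — newest first]: 228 @ $21.00 + 131 @ $22.55 = $7,742.05
Aug 15, 284 sold [LIFO — newest first]: 92 @ $21.10 + 192 @ $22.55 = $6,270.80
Total COGS = $9,484.40 + $7,742.05 + $6,270.80 = $23,497.25
Ending inventory: 179 @ $23.60 + 38 @ $22.55 + 391 @ $17.80 = $12,041.10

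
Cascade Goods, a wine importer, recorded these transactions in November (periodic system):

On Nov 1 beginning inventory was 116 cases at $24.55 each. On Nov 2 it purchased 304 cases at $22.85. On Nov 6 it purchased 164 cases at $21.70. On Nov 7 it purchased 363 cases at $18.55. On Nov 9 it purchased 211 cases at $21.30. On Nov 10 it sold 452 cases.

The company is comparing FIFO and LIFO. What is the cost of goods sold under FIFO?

COGS = $10,488.60

FIFO COGS: 116 @ $24.55 + 304 @ $22.85 + 32 @ $21.70 = $10,488.60
LIFO COGS: 211 @ $21.30 + 241 @ $18.55 = $8,964.85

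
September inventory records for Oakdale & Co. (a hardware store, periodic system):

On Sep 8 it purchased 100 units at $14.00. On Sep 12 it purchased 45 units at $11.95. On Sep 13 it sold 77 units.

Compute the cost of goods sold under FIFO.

Sep 13, 77 sold [FIFO — oldest first]: 77 @ $14.00 = $1,078.00
Ending inventory: 23 @ $14.00 + 45 @ $11.95 = $859.75
Check: goods available $1,937.75 = COGS $1,078.00 + ending $859.75

COGS = $1,078.00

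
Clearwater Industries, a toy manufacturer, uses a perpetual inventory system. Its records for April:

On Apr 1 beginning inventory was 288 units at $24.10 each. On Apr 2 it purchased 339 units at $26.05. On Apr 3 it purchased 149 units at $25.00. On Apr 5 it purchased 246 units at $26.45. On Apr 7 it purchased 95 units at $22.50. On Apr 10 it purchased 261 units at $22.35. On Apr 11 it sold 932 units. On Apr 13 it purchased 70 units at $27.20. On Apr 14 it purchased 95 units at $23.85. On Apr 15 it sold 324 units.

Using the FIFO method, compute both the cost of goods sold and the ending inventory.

Apr 11, 932 sold [FIFO — oldest first]: 288 @ $24.10 + 339 @ $26.05 + 149 @ $25.00 + 156 @ $26.45 = $23,622.95
Apr 15, 324 sold [FIFO — oldest first]: 90 @ $26.45 + 95 @ $22.50 + 139 @ $22.35 = $7,624.65
Total COGS = $23,622.95 + $7,624.65 = $31,247.60
Ending inventory: 122 @ $22.35 + 70 @ $27.20 + 95 @ $23.85 = $6,896.45
Check: goods available $38,144.05 = COGS $31,247.60 + ending $6,896.45

COGS = $31,247.60; ending inventory = $6,896.45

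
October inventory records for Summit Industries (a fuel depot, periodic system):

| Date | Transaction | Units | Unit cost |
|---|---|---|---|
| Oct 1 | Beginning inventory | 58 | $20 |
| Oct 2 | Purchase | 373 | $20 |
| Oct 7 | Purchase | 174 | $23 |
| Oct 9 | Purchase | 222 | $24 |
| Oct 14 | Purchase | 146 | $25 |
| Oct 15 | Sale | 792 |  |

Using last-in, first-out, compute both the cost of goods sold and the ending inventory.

COGS = $17,980; ending inventory = $3,620

Oct 15, 792 sold [LIFO — newest first]: 146 @ $25 + 222 @ $24 + 174 @ $23 + 250 @ $20 = $17,980
Ending inventory: 58 @ $20 + 123 @ $20 = $3,620
Check: goods available $21,600 = COGS $17,980 + ending $3,620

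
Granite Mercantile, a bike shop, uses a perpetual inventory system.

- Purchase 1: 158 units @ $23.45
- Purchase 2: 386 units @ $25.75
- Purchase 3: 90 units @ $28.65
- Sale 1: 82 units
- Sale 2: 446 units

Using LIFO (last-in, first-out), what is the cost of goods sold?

COGS = $13,737.40

Sale 1 (82) [LIFO — newest first]: 82 @ $28.65 = $2,349.30
Sale 2 (446) [LIFO — newest first]: 8 @ $28.65 + 386 @ $25.75 + 52 @ $23.45 = $11,388.10
Total COGS = $2,349.30 + $11,388.10 = $13,737.40
Ending inventory: 106 @ $23.45 = $2,485.70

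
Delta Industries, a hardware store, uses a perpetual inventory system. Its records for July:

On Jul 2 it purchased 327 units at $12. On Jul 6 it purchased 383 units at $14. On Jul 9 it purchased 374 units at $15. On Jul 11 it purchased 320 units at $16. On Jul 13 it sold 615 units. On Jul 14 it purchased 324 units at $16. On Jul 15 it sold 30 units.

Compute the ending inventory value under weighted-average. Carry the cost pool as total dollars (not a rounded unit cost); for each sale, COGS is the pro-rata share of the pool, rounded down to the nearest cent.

Ending inventory = $15,989.40

After Jul 2: 327 on hand, pool $3,924.00 (≈ $12.0000 each)
After Jul 6: 710 on hand, pool $9,286.00 (≈ $13.0789 each)
After Jul 9: 1084 on hand, pool $14,896.00 (≈ $13.7417 each)
After Jul 11: 1404 on hand, pool $20,016.00 (≈ $14.2564 each)
Jul 13, sell 615: 615/1404 × $20,016.00 → $8,767.69
After Jul 14: 1113 on hand, pool $16,432.31 (≈ $14.7640 each)
Jul 15, sell 30: 30/1113 × $16,432.31 → $442.91
Total COGS = $8,767.69 + $442.91 = $9,210.60
Ending inventory (cost pool remaining) = $15,989.40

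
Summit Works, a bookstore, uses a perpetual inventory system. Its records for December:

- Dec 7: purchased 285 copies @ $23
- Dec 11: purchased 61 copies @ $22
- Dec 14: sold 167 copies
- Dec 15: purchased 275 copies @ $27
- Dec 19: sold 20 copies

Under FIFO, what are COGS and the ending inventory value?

Dec 14, 167 sold [FIFO — oldest first]: 167 @ $23 = $3,841
Dec 19, 20 sold [FIFO — oldest first]: 20 @ $23 = $460
Total COGS = $3,841 + $460 = $4,301
Ending inventory: 98 @ $23 + 61 @ $22 + 275 @ $27 = $11,021
Check: goods available $15,322 = COGS $4,301 + ending $11,021

COGS = $4,301; ending inventory = $11,021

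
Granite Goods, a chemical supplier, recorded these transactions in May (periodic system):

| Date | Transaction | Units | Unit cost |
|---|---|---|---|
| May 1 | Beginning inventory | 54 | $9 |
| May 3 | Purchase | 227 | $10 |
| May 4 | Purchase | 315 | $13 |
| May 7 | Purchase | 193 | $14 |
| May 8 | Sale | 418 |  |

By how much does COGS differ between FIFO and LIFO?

FIFO COGS: 54 @ $9 + 227 @ $10 + 137 @ $13 = $4,537
LIFO COGS: 193 @ $14 + 225 @ $13 = $5,627
Difference = |$4,537 − $5,627| = $1,090

$1,090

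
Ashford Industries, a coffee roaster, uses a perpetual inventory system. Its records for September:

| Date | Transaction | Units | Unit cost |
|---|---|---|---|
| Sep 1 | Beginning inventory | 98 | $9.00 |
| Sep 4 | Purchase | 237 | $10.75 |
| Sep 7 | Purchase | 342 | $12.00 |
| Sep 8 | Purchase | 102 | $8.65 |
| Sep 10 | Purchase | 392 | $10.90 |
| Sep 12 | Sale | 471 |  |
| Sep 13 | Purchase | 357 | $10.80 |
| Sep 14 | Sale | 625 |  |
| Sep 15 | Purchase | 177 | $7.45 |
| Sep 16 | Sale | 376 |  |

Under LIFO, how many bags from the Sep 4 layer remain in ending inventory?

135

Sep 12, 471 sold [LIFO — newest first]: 392 @ $10.90 + 79 @ $8.65 = $4,956.15
Sep 14, 625 sold [LIFO — newest first]: 357 @ $10.80 + 23 @ $8.65 + 245 @ $12.00 = $6,994.55
Sep 16, 376 sold [LIFO — newest first]: 177 @ $7.45 + 97 @ $12.00 + 102 @ $10.75 = $3,579.15
Total COGS = $4,956.15 + $6,994.55 + $3,579.15 = $15,529.85
Ending inventory: 98 @ $9.00 + 135 @ $10.75 = $2,333.25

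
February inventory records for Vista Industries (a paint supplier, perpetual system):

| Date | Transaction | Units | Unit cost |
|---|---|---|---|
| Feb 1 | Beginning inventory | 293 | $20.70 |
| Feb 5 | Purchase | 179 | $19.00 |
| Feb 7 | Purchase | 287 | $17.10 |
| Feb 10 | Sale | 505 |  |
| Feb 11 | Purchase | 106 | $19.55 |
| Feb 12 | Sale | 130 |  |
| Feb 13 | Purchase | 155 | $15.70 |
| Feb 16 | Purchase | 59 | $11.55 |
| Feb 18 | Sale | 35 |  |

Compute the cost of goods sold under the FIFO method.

COGS = $12,851.90

Feb 10, 505 sold [FIFO — oldest first]: 293 @ $20.70 + 179 @ $19.00 + 33 @ $17.10 = $10,030.40
Feb 12, 130 sold [FIFO — oldest first]: 130 @ $17.10 = $2,223.00
Feb 18, 35 sold [FIFO — oldest first]: 35 @ $17.10 = $598.50
Total COGS = $10,030.40 + $2,223.00 + $598.50 = $12,851.90
Ending inventory: 89 @ $17.10 + 106 @ $19.55 + 155 @ $15.70 + 59 @ $11.55 = $6,709.15
Check: goods available $19,561.05 = COGS $12,851.90 + ending $6,709.15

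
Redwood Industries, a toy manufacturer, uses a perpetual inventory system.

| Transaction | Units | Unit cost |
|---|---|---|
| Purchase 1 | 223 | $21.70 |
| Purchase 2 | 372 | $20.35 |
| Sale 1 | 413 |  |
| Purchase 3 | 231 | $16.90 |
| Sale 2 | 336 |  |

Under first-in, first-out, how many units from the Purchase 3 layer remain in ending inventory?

Sale 1 (413) [FIFO — oldest first]: 223 @ $21.70 + 190 @ $20.35 = $8,705.60
Sale 2 (336) [FIFO — oldest first]: 182 @ $20.35 + 154 @ $16.90 = $6,306.30
Total COGS = $8,705.60 + $6,306.30 = $15,011.90
Ending inventory: 77 @ $16.90 = $1,301.30

77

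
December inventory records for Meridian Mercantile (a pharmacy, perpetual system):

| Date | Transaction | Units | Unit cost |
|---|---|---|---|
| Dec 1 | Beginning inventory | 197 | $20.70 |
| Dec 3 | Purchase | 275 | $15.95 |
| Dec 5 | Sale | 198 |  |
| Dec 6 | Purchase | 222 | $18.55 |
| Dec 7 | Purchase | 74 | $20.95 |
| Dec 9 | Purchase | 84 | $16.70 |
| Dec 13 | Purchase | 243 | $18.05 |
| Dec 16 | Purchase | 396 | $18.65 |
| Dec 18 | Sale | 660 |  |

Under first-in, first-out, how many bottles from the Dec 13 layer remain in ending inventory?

237

Dec 5, 198 sold [FIFO — oldest first]: 197 @ $20.70 + 1 @ $15.95 = $4,093.85
Dec 18, 660 sold [FIFO — oldest first]: 274 @ $15.95 + 222 @ $18.55 + 74 @ $20.95 + 84 @ $16.70 + 6 @ $18.05 = $11,549.80
Total COGS = $4,093.85 + $11,549.80 = $15,643.65
Ending inventory: 237 @ $18.05 + 396 @ $18.65 = $11,663.25
Check: goods available $27,306.90 = COGS $15,643.65 + ending $11,663.25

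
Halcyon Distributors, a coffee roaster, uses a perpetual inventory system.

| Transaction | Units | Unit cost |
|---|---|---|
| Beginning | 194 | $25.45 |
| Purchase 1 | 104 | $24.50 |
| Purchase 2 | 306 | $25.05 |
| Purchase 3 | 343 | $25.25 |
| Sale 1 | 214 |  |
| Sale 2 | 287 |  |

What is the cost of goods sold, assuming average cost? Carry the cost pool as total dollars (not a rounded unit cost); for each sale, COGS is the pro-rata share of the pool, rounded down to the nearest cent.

COGS = $12,597.13

After Beginning: 194 on hand, pool $4,937.30 (≈ $25.4500 each)
After Purchase 1: 298 on hand, pool $7,485.30 (≈ $25.1185 each)
After Purchase 2: 604 on hand, pool $15,150.60 (≈ $25.0838 each)
After Purchase 3: 947 on hand, pool $23,811.35 (≈ $25.1440 each)
Sale 1, sell 214: 214/947 × $23,811.35 → $5,380.81
Sale 2, sell 287: 287/733 × $18,430.54 → $7,216.32
Total COGS = $5,380.81 + $7,216.32 = $12,597.13
Ending inventory (cost pool remaining) = $11,214.22
Check: goods available $23,811.35 = COGS $12,597.13 + ending $11,214.22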